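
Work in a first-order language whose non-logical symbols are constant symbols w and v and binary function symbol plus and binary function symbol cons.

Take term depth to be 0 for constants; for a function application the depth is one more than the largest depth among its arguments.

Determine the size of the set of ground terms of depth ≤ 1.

10

Let N_k = |{terms of depth ≤ k}|. Then N_0 = 2 and N_k = 2 + N_{k-1}^2 + N_{k-1}^2 for k ≥ 1 (one summand per function symbol, arity giving the exponent).
N_0 = 2
N_1 = 2 + 2^2 + 2^2 = 10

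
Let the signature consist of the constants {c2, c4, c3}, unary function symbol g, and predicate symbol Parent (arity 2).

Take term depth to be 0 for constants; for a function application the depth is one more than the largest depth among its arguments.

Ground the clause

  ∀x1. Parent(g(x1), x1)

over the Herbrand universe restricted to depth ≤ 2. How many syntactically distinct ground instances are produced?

Ground terms of depth ≤ 2:
  If N_k denotes the number of depth-≤k ground terms, the 3 constants give N_0 = 3, and each function symbol of arity r contributes N_{k-1}^r new terms at level k: N_k = 3 + N_{k-1}.
  N_0 = 3
  N_1 = 3 + 3 = 6
  N_2 = 3 + 6 = 9
So there are 9 ground terms available for substitution.
The clause has 1 distinct variable (x1), which appears in the body. In the free term algebra distinct substitutions yield syntactically distinct ground instances.
Number of ground instances = 9.

9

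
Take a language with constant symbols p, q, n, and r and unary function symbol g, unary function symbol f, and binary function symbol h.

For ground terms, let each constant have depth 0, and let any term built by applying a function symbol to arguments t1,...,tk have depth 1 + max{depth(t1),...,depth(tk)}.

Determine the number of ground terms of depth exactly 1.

If N_k denotes the number of depth-≤k ground terms, the 4 constants give N_0 = 4, and each function symbol of arity r contributes N_{k-1}^r new terms at level k: N_k = 4 + N_{k-1} + N_{k-1} + N_{k-1}^2.
N_0 = 4
N_1 = 4 + 4 + 4 + 4^2 = 28
Terms of depth exactly 1: N_1 − N_0 = 28 − 4 = 24.

24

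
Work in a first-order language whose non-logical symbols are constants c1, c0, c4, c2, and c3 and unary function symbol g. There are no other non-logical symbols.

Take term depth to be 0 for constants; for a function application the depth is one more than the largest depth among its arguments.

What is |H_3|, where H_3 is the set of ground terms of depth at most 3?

20

Write N_k for the number of ground terms of depth ≤ k. A term of depth ≤ k is either a constant or a function symbol applied to arguments of depth ≤ k−1, so N_k = 5 + N_{k-1}.
N_0 = 5
N_1 = 5 + 5 = 10
N_2 = 5 + 10 = 15
N_3 = 5 + 15 = 20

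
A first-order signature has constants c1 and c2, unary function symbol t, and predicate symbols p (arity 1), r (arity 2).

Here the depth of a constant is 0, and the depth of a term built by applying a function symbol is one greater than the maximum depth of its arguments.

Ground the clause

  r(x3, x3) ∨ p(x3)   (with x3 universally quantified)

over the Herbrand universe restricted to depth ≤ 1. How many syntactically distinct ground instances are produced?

Ground terms of depth ≤ 1:
  Count level by level. With function symbols t/1, the terms of depth ≤ k are the 2 constants together with each function applied to depth-≤(k−1) tuples, so N_k = 2 + N_{k-1}.
  N_0 = 2
  N_1 = 2 + 2 = 4
So there are 4 ground terms available for substitution.
The clause has 1 distinct variable (x3), which appears in the body. In the free term algebra distinct substitutions yield syntactically distinct ground instances.
Number of ground instances = 4.

4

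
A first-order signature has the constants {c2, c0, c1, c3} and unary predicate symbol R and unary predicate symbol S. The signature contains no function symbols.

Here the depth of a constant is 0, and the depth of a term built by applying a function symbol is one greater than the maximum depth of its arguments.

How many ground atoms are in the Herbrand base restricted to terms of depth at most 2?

8

First count ground terms of depth ≤ 2.
With no function symbols every ground term is a constant, so there are exactly 4 ground terms at every depth bound.
N_0 = 4
N_1 = 4
N_2 = 4
Explicitly: c2, c0, c1, c3.
So |H| = 4.
For each predicate symbol, the number of ground atoms is |H| raised to its arity; summing:
  R: 4;  S: 4
Total ground atoms: 4 + 4 = 8.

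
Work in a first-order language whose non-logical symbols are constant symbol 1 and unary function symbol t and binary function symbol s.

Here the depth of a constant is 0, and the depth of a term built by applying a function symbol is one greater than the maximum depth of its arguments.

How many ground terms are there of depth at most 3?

183

Count level by level. With function symbols t/1, s/2, the terms of depth ≤ k are the 1 constant together with each function applied to depth-≤(k−1) tuples, so N_k = 1 + N_{k-1} + N_{k-1}^2.
N_0 = 1
N_1 = 1 + 1 + 1^2 = 3
N_2 = 1 + 3 + 3^2 = 13
N_3 = 1 + 13 + 13^2 = 183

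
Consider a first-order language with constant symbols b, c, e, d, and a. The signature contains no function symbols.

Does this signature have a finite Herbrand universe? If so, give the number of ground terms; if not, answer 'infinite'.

5

There are no function symbols, so every ground term is one of the 5 constants.
The Herbrand universe is {b, c, e, d, a}, which is finite with 5 elements.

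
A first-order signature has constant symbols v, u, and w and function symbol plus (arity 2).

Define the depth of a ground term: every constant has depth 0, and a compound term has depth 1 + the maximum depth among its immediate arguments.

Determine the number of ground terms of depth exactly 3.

21465

Let N_k = |{terms of depth ≤ k}|. Then N_0 = 3 and N_k = 3 + N_{k-1}^2 for k ≥ 1 (one summand per function symbol, arity giving the exponent).
N_0 = 3
N_1 = 3 + 3^2 = 12
N_2 = 3 + 12^2 = 147
N_3 = 3 + 147^2 = 21612
Terms of depth exactly 3: N_3 − N_2 = 21612 − 147 = 21465.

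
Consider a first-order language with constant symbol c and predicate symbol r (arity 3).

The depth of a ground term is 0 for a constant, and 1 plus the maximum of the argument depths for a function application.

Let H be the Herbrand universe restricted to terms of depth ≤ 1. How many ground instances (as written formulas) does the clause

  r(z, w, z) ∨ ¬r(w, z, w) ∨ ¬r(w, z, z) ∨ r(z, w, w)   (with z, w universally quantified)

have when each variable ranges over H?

1

Ground terms of depth ≤ 1:
  With no function symbols every ground term is a constant, so there is exactly 1 ground term at every depth bound.
  N_0 = 1
  N_1 = 1
  Explicitly: c.
So there is exactly 1 ground term available for substitution.
The body mentions every one of the 2 quantified variables; since ground terms form a free algebra, no two substitutions collapse to the same formula.
Number of ground instances = 1^2 = 1.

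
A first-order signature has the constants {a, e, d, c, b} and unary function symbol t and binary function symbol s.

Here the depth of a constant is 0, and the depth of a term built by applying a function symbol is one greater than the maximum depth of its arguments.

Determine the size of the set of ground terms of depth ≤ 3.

Let N_k = |{terms of depth ≤ k}|. Then N_0 = 5 and N_k = 5 + N_{k-1} + N_{k-1}^2 for k ≥ 1 (one summand per function symbol, arity giving the exponent).
N_0 = 5
N_1 = 5 + 5 + 5^2 = 35
N_2 = 5 + 35 + 35^2 = 1265
N_3 = 5 + 1265 + 1265^2 = 1601495

1601495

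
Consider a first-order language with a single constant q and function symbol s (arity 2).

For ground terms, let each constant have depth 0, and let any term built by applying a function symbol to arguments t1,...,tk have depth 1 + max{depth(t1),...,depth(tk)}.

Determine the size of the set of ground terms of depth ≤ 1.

2

Let N_k = |{terms of depth ≤ k}|. Then N_0 = 1 and N_k = 1 + N_{k-1}^2 for k ≥ 1 (one summand per function symbol, arity giving the exponent).
N_0 = 1
N_1 = 1 + 1^2 = 2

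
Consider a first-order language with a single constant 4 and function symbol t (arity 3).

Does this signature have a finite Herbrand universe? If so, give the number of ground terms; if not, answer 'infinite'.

The signature has at least one function symbol (t, arity 3) and at least one constant (4).
Iterating t gives infinitely many distinct ground terms: 4, t(4, 4, 4), t(t(4, 4, 4), t(4, 4, 4), t(4, 4, 4)), ...
So the Herbrand universe is infinite.

infinite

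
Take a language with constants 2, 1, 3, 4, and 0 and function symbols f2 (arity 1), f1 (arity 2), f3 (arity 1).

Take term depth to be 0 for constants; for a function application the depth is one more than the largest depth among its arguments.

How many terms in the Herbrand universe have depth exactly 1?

35

Let N_k = |{terms of depth ≤ k}|. Then N_0 = 5 and N_k = 5 + N_{k-1} + N_{k-1}^2 + N_{k-1} for k ≥ 1 (one summand per function symbol, arity giving the exponent).
N_0 = 5
N_1 = 5 + 5 + 5^2 + 5 = 40
Terms of depth exactly 1: N_1 − N_0 = 40 − 5 = 35.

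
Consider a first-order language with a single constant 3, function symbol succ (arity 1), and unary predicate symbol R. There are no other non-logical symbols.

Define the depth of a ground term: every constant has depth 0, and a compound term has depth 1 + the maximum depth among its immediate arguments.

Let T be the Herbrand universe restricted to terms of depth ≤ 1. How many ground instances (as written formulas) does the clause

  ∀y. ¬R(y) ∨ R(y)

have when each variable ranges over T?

2

Ground terms of depth ≤ 1:
  Write N_k for the number of ground terms of depth ≤ k. A term of depth ≤ k is either a constant or a function symbol applied to arguments of depth ≤ k−1, so N_k = 1 + N_{k-1}.
  N_0 = 1
  N_1 = 1 + 1 = 2
  Explicitly: 3, succ(3).
So there are 2 ground terms available for substitution.
The body mentions the single quantified variable y; since ground terms form a free algebra, no two substitutions collapse to the same formula.
Number of ground instances = 2.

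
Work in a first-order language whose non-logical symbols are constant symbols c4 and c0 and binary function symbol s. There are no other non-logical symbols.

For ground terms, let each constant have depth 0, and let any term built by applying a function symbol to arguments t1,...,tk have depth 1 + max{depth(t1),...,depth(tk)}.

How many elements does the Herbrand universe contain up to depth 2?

If N_k denotes the number of depth-≤k ground terms, the 2 constants give N_0 = 2, and each function symbol of arity r contributes N_{k-1}^r new terms at level k: N_k = 2 + N_{k-1}^2.
N_0 = 2
N_1 = 2 + 2^2 = 6
N_2 = 2 + 6^2 = 38

38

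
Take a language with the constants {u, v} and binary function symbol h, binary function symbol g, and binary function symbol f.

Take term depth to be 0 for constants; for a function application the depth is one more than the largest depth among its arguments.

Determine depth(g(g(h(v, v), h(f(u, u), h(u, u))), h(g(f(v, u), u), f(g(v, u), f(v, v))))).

depth(h(v, v)) = 1 + max(0, 0) = 1
depth(f(u, u)) = 1 + max(0, 0) = 1
depth(h(u, u)) = 1 + max(0, 0) = 1
depth(h(f(u, u), h(u, u))) = 1 + max(1, 1) = 2
depth(g(h(v, v), h(f(u, u), h(u, u)))) = 1 + max(1, 2) = 3
depth(f(v, u)) = 1 + max(0, 0) = 1
depth(g(f(v, u), u)) = 1 + max(1, 0) = 2
depth(g(v, u)) = 1 + max(0, 0) = 1
depth(f(v, v)) = 1 + max(0, 0) = 1
depth(f(g(v, u), f(v, v))) = 1 + max(1, 1) = 2
depth(h(g(f(v, u), u), f(g(v, u), f(v, v)))) = 1 + max(2, 2) = 3
depth(g(g(h(v, v), h(f(u, u), h(u, u))), h(g(f(v, u), u), f(g(v, u), f(v, v))))) = 1 + max(3, 3) = 4

4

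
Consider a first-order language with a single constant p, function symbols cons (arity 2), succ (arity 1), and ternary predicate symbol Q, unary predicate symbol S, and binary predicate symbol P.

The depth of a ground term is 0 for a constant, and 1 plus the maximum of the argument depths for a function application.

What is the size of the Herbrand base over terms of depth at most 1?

39

First count ground terms of depth ≤ 1.
Let N_k count ground terms of depth at most k. Each non-constant term of depth ≤ k is some function symbol applied to depth-≤(k−1) arguments, giving N_k = 1 + N_{k-1}^2 + N_{k-1}.
N_0 = 1
N_1 = 1 + 1^2 + 1 = 3
Explicitly: p, cons(p, p), succ(p).
So |H| = 3.
Ground atoms are formed by filling each argument slot of a predicate with a term from H, so an r-ary predicate gives |H|^r atoms:
  Q: 3^3 = 27;  S: 3;  P: 3^2 = 9
Total ground atoms: 27 + 3 + 9 = 39.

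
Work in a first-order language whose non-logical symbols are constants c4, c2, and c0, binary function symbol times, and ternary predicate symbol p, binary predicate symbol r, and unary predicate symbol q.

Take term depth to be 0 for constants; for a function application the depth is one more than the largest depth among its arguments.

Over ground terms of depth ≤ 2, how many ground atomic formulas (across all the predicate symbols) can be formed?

3198279

First count ground terms of depth ≤ 2.
Write N_k for the number of ground terms of depth ≤ k. A term of depth ≤ k is either a constant or a function symbol applied to arguments of depth ≤ k−1, so N_k = 3 + N_{k-1}^2.
N_0 = 3
N_1 = 3 + 3^2 = 12
N_2 = 3 + 12^2 = 147
So |H| = 147.
A ground atom is a predicate applied to a tuple of terms from H, so the count is the sum over predicates of |H|^arity:
  p: 147^3 = 3176523;  r: 147^2 = 21609;  q: 147
Total ground atoms: 3176523 + 21609 + 147 = 3198279.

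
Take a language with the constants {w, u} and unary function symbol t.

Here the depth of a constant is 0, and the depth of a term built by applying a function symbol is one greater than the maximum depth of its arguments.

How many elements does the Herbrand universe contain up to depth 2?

6

Write N_k for the number of ground terms of depth ≤ k. A term of depth ≤ k is either a constant or a function symbol applied to arguments of depth ≤ k−1, so N_k = 2 + N_{k-1}.
N_0 = 2
N_1 = 2 + 2 = 4
N_2 = 2 + 4 = 6
Explicitly: w, u, t(w), t(u), t(t(w)), t(t(u)).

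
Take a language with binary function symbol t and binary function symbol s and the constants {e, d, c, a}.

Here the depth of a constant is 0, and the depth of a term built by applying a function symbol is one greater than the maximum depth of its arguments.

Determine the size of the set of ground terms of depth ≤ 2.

Count level by level. With function symbols t/2, s/2, the terms of depth ≤ k are the 4 constants together with each function applied to depth-≤(k−1) tuples, so N_k = 4 + N_{k-1}^2 + N_{k-1}^2.
N_0 = 4
N_1 = 4 + 4^2 + 4^2 = 36
N_2 = 4 + 36^2 + 36^2 = 2596

2596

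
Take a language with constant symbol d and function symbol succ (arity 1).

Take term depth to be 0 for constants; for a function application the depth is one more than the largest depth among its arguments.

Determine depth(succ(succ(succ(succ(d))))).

4

depth(succ(d)) = 1 + depth(d) = 1 + 0 = 1
depth(succ(succ(d))) = 1 + depth(succ(d)) = 1 + 1 = 2
depth(succ(succ(succ(d)))) = 1 + depth(succ(succ(d))) = 1 + 2 = 3
depth(succ(succ(succ(succ(d))))) = 1 + depth(succ(succ(succ(d)))) = 1 + 3 = 4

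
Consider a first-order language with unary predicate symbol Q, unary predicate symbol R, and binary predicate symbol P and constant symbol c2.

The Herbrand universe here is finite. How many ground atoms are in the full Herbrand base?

3

With no function symbols, the Herbrand universe is just the 1 constant.
Ground atoms per predicate: Q: 1, R: 1, P: 1^2 = 1.
Herbrand base size = 1 + 1 + 1 = 3.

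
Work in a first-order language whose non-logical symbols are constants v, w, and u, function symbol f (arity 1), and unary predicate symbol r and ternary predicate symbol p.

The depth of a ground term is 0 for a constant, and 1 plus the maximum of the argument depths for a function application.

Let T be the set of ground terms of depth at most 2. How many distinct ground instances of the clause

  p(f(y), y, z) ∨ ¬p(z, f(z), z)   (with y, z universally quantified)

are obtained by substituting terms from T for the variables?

81

Ground terms of depth ≤ 2:
  Let N_k count ground terms of depth at most k. Each non-constant term of depth ≤ k is some function symbol applied to depth-≤(k−1) arguments, giving N_k = 3 + N_{k-1}.
  N_0 = 3
  N_1 = 3 + 3 = 6
  N_2 = 3 + 6 = 9
  Explicitly: v, w, u, f(v), f(w), f(u), f(f(v)), f(f(w)), f(f(u)).
So there are 9 ground terms available for substitution.
The body mentions every one of the 2 quantified variables; since ground terms form a free algebra, no two substitutions collapse to the same formula.
Number of ground instances = 9^2 = 81.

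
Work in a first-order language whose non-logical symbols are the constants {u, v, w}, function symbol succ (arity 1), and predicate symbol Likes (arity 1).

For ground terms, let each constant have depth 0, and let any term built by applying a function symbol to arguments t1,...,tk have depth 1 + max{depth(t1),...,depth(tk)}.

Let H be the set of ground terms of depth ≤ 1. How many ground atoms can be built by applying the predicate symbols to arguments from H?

6

First count ground terms of depth ≤ 1.
Count level by level. With function symbols succ/1, the terms of depth ≤ k are the 3 constants together with each function applied to depth-≤(k−1) tuples, so N_k = 3 + N_{k-1}.
N_0 = 3
N_1 = 3 + 3 = 6
Explicitly: u, v, w, succ(u), succ(v), succ(w).
So |H| = 6.
Each predicate of arity r yields |H|^r ground atoms (one per choice of an r-tuple from H):
  Likes: 6
Total ground atoms: 6.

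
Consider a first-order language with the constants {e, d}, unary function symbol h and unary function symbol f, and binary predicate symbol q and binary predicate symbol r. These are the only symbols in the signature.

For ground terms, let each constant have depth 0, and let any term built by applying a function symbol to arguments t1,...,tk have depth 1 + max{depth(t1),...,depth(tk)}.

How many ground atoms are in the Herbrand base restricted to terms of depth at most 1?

72

First count ground terms of depth ≤ 1.
Write N_k for the number of ground terms of depth ≤ k. A term of depth ≤ k is either a constant or a function symbol applied to arguments of depth ≤ k−1, so N_k = 2 + N_{k-1} + N_{k-1}.
N_0 = 2
N_1 = 2 + 2 + 2 = 6
Explicitly: e, d, h(e), h(d), f(e), f(d).
So |H| = 6.
Ground atoms are formed by filling each argument slot of a predicate with a term from H, so an r-ary predicate gives |H|^r atoms:
  q: 6^2 = 36;  r: 6^2 = 36
Total ground atoms: 36 + 36 = 72.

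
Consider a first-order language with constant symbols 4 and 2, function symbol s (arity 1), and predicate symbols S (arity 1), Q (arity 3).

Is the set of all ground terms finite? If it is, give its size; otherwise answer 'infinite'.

The signature has at least one function symbol (s, arity 1) and at least one constant (4).
Iterating s gives infinitely many distinct ground terms: 4, s(4), s(s(4)), ...
So the Herbrand universe is infinite.

infinite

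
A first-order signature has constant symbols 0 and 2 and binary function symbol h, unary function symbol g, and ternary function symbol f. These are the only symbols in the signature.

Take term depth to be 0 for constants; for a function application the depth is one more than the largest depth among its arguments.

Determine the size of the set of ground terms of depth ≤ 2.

4370

Let N_k = |{terms of depth ≤ k}|. Then N_0 = 2 and N_k = 2 + N_{k-1}^2 + N_{k-1} + N_{k-1}^3 for k ≥ 1 (one summand per function symbol, arity giving the exponent).
N_0 = 2
N_1 = 2 + 2^2 + 2 + 2^3 = 16
N_2 = 2 + 16^2 + 16 + 16^3 = 4370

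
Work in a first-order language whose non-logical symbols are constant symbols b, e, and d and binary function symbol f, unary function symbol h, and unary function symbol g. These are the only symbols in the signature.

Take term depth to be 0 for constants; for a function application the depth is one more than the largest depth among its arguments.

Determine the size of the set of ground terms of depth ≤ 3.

132498

Write N_k for the number of ground terms of depth ≤ k. A term of depth ≤ k is either a constant or a function symbol applied to arguments of depth ≤ k−1, so N_k = 3 + N_{k-1}^2 + N_{k-1} + N_{k-1}.
N_0 = 3
N_1 = 3 + 3^2 + 3 + 3 = 18
N_2 = 3 + 18^2 + 18 + 18 = 363
N_3 = 3 + 363^2 + 363 + 363 = 132498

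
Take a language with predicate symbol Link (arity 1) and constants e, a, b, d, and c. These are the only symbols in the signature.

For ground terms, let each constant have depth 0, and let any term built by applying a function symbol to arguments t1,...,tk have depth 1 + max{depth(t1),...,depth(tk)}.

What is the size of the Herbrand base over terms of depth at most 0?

First count ground terms of depth ≤ 0.
With no function symbols every ground term is a constant, so there are exactly 5 ground terms at every depth bound.
N_0 = 5
Explicitly: e, a, b, d, c.
So |H| = 5.
For each predicate symbol, the number of ground atoms is |H| raised to its arity; summing:
  Link: 5
Total ground atoms: 5.

5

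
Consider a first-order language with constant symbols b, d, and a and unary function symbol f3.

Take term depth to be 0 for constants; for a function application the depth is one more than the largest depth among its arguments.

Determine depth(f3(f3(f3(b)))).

3

depth(f3(b)) = 1 + depth(b) = 1 + 0 = 1
depth(f3(f3(b))) = 1 + depth(f3(b)) = 1 + 1 = 2
depth(f3(f3(f3(b)))) = 1 + depth(f3(f3(b))) = 1 + 2 = 3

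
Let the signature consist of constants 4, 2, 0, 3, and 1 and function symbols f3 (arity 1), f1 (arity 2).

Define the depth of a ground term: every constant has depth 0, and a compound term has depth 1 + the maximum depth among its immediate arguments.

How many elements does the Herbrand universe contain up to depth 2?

Let N_k = |{terms of depth ≤ k}|. Then N_0 = 5 and N_k = 5 + N_{k-1} + N_{k-1}^2 for k ≥ 1 (one summand per function symbol, arity giving the exponent).
N_0 = 5
N_1 = 5 + 5 + 5^2 = 35
N_2 = 5 + 35 + 35^2 = 1265

1265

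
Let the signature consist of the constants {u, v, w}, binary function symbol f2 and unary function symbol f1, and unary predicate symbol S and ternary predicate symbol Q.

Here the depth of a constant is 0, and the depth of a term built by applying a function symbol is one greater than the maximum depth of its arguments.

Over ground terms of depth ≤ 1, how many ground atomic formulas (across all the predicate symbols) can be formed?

First count ground terms of depth ≤ 1.
Count level by level. With function symbols f2/2, f1/1, the terms of depth ≤ k are the 3 constants together with each function applied to depth-≤(k−1) tuples, so N_k = 3 + N_{k-1}^2 + N_{k-1}.
N_0 = 3
N_1 = 3 + 3^2 + 3 = 15
So |H| = 15.
Each predicate of arity r yields |H|^r ground atoms (one per choice of an r-tuple from H):
  S: 15;  Q: 15^3 = 3375
Total ground atoms: 15 + 3375 = 3390.

3390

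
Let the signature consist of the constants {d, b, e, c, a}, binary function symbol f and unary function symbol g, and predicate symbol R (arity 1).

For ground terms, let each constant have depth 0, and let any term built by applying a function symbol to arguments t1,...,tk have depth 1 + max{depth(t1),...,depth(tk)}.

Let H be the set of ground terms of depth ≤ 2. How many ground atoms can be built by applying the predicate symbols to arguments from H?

1265

First count ground terms of depth ≤ 2.
Count level by level. With function symbols f/2, g/1, the terms of depth ≤ k are the 5 constants together with each function applied to depth-≤(k−1) tuples, so N_k = 5 + N_{k-1}^2 + N_{k-1}.
N_0 = 5
N_1 = 5 + 5^2 + 5 = 35
N_2 = 5 + 35^2 + 35 = 1265
So |H| = 1265.
For each predicate symbol, the number of ground atoms is |H| raised to its arity; summing:
  R: 1265
Total ground atoms: 1265.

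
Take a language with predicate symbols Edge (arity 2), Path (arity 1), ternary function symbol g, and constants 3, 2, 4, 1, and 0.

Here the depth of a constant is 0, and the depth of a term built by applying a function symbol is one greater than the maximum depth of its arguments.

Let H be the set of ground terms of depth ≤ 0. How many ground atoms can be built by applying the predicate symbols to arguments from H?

30

First count ground terms of depth ≤ 0.
If N_k denotes the number of depth-≤k ground terms, the 5 constants give N_0 = 5, and each function symbol of arity r contributes N_{k-1}^r new terms at level k: N_k = 5 + N_{k-1}^3.
N_0 = 5
So |H| = 5.
A ground atom is a predicate applied to a tuple of terms from H, so the count is the sum over predicates of |H|^arity:
  Edge: 5^2 = 25;  Path: 5
Total ground atoms: 25 + 5 = 30.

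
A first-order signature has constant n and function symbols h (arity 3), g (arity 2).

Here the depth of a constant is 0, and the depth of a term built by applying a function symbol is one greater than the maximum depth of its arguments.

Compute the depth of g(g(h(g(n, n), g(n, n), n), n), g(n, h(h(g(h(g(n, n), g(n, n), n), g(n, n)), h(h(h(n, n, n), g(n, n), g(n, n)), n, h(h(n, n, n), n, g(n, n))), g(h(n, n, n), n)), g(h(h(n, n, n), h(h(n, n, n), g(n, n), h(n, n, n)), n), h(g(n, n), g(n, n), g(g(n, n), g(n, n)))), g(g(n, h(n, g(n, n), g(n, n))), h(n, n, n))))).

7

depth(g(n, n)) = 1 + max(0, 0) = 1
depth(h(g(n, n), g(n, n), n)) = 1 + max(1, 1, 0) = 2
depth(g(h(g(n, n), g(n, n), n), n)) = 1 + max(2, 0) = 3
depth(g(h(g(n, n), g(n, n), n), g(n, n))) = 1 + max(2, 1) = 3
depth(h(n, n, n)) = 1 + max(0, 0, 0) = 1
depth(h(h(n, n, n), g(n, n), g(n, n))) = 1 + max(1, 1, 1) = 2
depth(h(h(n, n, n), n, g(n, n))) = 1 + max(1, 0, 1) = 2
depth(h(h(h(n, n, n), g(n, n), g(n, n)), n, h(h(n, n, n), n, g(n, n)))) = 1 + max(2, 0, 2) = 3
depth(g(h(n, n, n), n)) = 1 + max(1, 0) = 2
depth(h(g(h(g(n, n), g(n, n), n), g(n, n)), h(h(h(n, n, n), g(n, n), g(n, n)), n, h(h(n, n, n), n, g(n, n))), g(h(n, n, n), n))) = 1 + max(3, 3, 2) = 4
depth(h(h(n, n, n), g(n, n), h(n, n, n))) = 1 + max(1, 1, 1) = 2
depth(h(h(n, n, n), h(h(n, n, n), g(n, n), h(n, n, n)), n)) = 1 + max(1, 2, 0) = 3
depth(g(g(n, n), g(n, n))) = 1 + max(1, 1) = 2
depth(h(g(n, n), g(n, n), g(g(n, n), g(n, n)))) = 1 + max(1, 1, 2) = 3
depth(g(h(h(n, n, n), h(h(n, n, n), g(n, n), h(n, n, n)), n), h(g(n, n), g(n, n), g(g(n, n), g(n, n))))) = 1 + max(3, 3) = 4
depth(h(n, g(n, n), g(n, n))) = 1 + max(0, 1, 1) = 2
depth(g(n, h(n, g(n, n), g(n, n)))) = 1 + max(0, 2) = 3
depth(g(g(n, h(n, g(n, n), g(n, n))), h(n, n, n))) = 1 + max(3, 1) = 4
depth(h(h(g(h(g(n, n), g(n, n), n), g(n, n)), h(h(h(n, n, n), g(n, n), g(n, n)), n, h(h(n, n, n), n, g(n, n))), g(h(n, n, n), n)), g(h(h(n, n, n), h(h(n, n, n), g(n, n), h(n, n, n)), n), h(g(n, n), g(n, n), g(g(n, n), g(n, n)))), g(g(n, h(n, g(n, n), g(n, n))), h(n, n, n)))) = 1 + max(4, 4, 4) = 5
depth(g(n, h(h(g(h(g(n, n), g(n, n), n), g(n, n)), h(h(h(n, n, n), g(n, n), g(n, n)), n, h(h(n, n, n), n, g(n, n))), g(h(n, n, n), n)), g(h(h(n, n, n), h(h(n, n, n), g(n, n), h(n, n, n)), n), h(g(n, n), g(n, n), g(g(n, n), g(n, n)))), g(g(n, h(n, g(n, n), g(n, n))), h(n, n, n))))) = 1 + max(0, 5) = 6
depth(g(g(h(g(n, n), g(n, n), n), n), g(n, h(h(g(h(g(n, n), g(n, n), n), g(n, n)), h(h(h(n, n, n), g(n, n), g(n, n)), n, h(h(n, n, n), n, g(n, n))), g(h(n, n, n), n)), g(h(h(n, n, n), h(h(n, n, n), g(n, n), h(n, n, n)), n), h(g(n, n), g(n, n), g(g(n, n), g(n, n)))), g(g(n, h(n, g(n, n), g(n, n))), h(n, n, n)))))) = 1 + max(3, 6) = 7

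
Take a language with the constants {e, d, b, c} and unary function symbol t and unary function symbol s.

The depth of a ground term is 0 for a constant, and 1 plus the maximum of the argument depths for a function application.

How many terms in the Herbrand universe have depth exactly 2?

Let N_k = |{terms of depth ≤ k}|. Then N_0 = 4 and N_k = 4 + N_{k-1} + N_{k-1} for k ≥ 1 (one summand per function symbol, arity giving the exponent).
N_0 = 4
N_1 = 4 + 4 + 4 = 12
N_2 = 4 + 12 + 12 = 28
Terms of depth exactly 2: N_2 − N_1 = 28 − 12 = 16.

16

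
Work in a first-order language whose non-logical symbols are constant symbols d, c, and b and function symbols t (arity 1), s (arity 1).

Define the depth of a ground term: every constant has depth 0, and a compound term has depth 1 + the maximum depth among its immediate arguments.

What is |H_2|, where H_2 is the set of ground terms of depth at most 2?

Write N_k for the number of ground terms of depth ≤ k. A term of depth ≤ k is either a constant or a function symbol applied to arguments of depth ≤ k−1, so N_k = 3 + N_{k-1} + N_{k-1}.
N_0 = 3
N_1 = 3 + 3 + 3 = 9
N_2 = 3 + 9 + 9 = 21

21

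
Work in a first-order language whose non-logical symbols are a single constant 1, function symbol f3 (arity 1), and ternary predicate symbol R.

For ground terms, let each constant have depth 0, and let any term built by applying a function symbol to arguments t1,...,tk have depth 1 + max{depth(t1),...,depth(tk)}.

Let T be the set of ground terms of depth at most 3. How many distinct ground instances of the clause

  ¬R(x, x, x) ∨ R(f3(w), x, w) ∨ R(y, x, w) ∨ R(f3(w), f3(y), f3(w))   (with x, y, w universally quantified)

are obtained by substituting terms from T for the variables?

Ground terms of depth ≤ 3:
  Count level by level. With function symbols f3/1, the terms of depth ≤ k are the 1 constant together with each function applied to depth-≤(k−1) tuples, so N_k = 1 + N_{k-1}.
  N_0 = 1
  N_1 = 1 + 1 = 2
  N_2 = 1 + 2 = 3
  N_3 = 1 + 3 = 4
  Explicitly: 1, f3(1), f3(f3(1)), f3(f3(f3(1))).
So there are 4 ground terms available for substitution.
There are 3 variables to instantiate (x, y, w), each occurring in at least one literal, so different choices give different ground instances.
Number of ground instances = 4^3 = 64.

64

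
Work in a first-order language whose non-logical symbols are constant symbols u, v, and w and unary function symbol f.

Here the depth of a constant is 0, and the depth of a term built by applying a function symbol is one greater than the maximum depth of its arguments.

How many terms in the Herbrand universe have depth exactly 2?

Write N_k for the number of ground terms of depth ≤ k. A term of depth ≤ k is either a constant or a function symbol applied to arguments of depth ≤ k−1, so N_k = 3 + N_{k-1}.
N_0 = 3
N_1 = 3 + 3 = 6
N_2 = 3 + 6 = 9
Terms of depth exactly 2: N_2 − N_1 = 9 − 6 = 3.

3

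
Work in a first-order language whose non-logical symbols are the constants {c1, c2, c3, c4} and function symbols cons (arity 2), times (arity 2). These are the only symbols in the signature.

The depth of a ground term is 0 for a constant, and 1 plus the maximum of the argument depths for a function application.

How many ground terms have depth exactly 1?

32

Let N_k count ground terms of depth at most k. Each non-constant term of depth ≤ k is some function symbol applied to depth-≤(k−1) arguments, giving N_k = 4 + N_{k-1}^2 + N_{k-1}^2.
N_0 = 4
N_1 = 4 + 4^2 + 4^2 = 36
Terms of depth exactly 1: N_1 − N_0 = 36 − 4 = 32.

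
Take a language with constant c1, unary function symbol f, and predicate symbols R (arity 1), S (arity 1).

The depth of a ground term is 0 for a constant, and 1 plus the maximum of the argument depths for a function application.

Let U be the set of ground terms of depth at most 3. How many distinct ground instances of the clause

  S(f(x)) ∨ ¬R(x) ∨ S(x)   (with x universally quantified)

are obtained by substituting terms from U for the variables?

4

Ground terms of depth ≤ 3:
  Let N_k count ground terms of depth at most k. Each non-constant term of depth ≤ k is some function symbol applied to depth-≤(k−1) arguments, giving N_k = 1 + N_{k-1}.
  N_0 = 1
  N_1 = 1 + 1 = 2
  N_2 = 1 + 2 = 3
  N_3 = 1 + 3 = 4
So there are 4 ground terms available for substitution.
The clause has 1 distinct variable (x), which appears in the body. In the free term algebra distinct substitutions yield syntactically distinct ground instances.
Number of ground instances = 4.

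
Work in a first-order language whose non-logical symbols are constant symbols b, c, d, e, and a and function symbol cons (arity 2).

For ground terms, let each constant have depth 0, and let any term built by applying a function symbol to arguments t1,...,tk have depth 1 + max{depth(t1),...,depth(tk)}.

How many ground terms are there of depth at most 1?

Write N_k for the number of ground terms of depth ≤ k. A term of depth ≤ k is either a constant or a function symbol applied to arguments of depth ≤ k−1, so N_k = 5 + N_{k-1}^2.
N_0 = 5
N_1 = 5 + 5^2 = 30

30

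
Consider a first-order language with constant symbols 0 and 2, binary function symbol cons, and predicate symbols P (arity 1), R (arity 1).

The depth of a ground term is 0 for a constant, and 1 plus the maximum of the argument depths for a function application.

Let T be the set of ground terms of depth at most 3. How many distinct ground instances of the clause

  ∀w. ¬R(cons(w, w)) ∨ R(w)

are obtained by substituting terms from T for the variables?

1446

Ground terms of depth ≤ 3:
  Write N_k for the number of ground terms of depth ≤ k. A term of depth ≤ k is either a constant or a function symbol applied to arguments of depth ≤ k−1, so N_k = 2 + N_{k-1}^2.
  N_0 = 2
  N_1 = 2 + 2^2 = 6
  N_2 = 2 + 6^2 = 38
  N_3 = 2 + 38^2 = 1446
So there are 1446 ground terms available for substitution.
The clause has 1 distinct variable (w), which appears in the body. In the free term algebra distinct substitutions yield syntactically distinct ground instances.
Number of ground instances = 1446.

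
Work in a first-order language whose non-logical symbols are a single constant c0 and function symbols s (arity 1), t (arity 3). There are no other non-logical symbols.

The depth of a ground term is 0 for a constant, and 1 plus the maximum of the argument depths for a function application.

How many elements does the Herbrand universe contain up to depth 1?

3

Write N_k for the number of ground terms of depth ≤ k. A term of depth ≤ k is either a constant or a function symbol applied to arguments of depth ≤ k−1, so N_k = 1 + N_{k-1} + N_{k-1}^3.
N_0 = 1
N_1 = 1 + 1 + 1^3 = 3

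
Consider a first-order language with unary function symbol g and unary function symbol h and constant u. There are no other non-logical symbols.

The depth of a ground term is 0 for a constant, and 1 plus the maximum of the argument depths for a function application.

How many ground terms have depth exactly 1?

2

Let N_k count ground terms of depth at most k. Each non-constant term of depth ≤ k is some function symbol applied to depth-≤(k−1) arguments, giving N_k = 1 + N_{k-1} + N_{k-1}.
N_0 = 1
N_1 = 1 + 1 + 1 = 3
Terms of depth exactly 1: N_1 − N_0 = 3 − 1 = 2.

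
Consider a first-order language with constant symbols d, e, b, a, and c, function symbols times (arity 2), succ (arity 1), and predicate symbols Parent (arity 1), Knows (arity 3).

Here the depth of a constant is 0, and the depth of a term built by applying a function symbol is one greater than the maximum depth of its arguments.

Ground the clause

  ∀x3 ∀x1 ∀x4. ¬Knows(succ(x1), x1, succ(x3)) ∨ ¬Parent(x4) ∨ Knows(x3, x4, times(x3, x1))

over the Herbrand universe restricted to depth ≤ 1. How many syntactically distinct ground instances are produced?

42875

Ground terms of depth ≤ 1:
  Let N_k count ground terms of depth at most k. Each non-constant term of depth ≤ k is some function symbol applied to depth-≤(k−1) arguments, giving N_k = 5 + N_{k-1}^2 + N_{k-1}.
  N_0 = 5
  N_1 = 5 + 5^2 + 5 = 35
So there are 35 ground terms available for substitution.
Each of x3, x1, x4 ranges independently over the available ground terms, and distinct assignments produce distinct instances.
Number of ground instances = 35^3 = 42875.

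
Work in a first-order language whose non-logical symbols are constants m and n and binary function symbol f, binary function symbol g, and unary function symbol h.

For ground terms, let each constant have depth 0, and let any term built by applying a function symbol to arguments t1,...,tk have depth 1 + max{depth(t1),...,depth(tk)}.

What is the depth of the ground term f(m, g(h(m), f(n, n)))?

3

depth(h(m)) = 1 + depth(m) = 1 + 0 = 1
depth(f(n, n)) = 1 + max(0, 0) = 1
depth(g(h(m), f(n, n))) = 1 + max(1, 1) = 2
depth(f(m, g(h(m), f(n, n)))) = 1 + max(0, 2) = 3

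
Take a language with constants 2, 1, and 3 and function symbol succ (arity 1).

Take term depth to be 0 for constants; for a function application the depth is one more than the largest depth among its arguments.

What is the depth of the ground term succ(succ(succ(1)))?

3

depth(succ(1)) = 1 + depth(1) = 1 + 0 = 1
depth(succ(succ(1))) = 1 + depth(succ(1)) = 1 + 1 = 2
depth(succ(succ(succ(1)))) = 1 + depth(succ(succ(1))) = 1 + 2 = 3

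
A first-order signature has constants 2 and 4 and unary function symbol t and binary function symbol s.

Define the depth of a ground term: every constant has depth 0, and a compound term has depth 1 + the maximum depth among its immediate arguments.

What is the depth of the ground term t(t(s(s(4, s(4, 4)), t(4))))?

depth(s(4, 4)) = 1 + max(0, 0) = 1
depth(s(4, s(4, 4))) = 1 + max(0, 1) = 2
depth(t(4)) = 1 + depth(4) = 1 + 0 = 1
depth(s(s(4, s(4, 4)), t(4))) = 1 + max(2, 1) = 3
depth(t(s(s(4, s(4, 4)), t(4)))) = 1 + depth(s(s(4, s(4, 4)), t(4))) = 1 + 3 = 4
depth(t(t(s(s(4, s(4, 4)), t(4))))) = 1 + depth(t(s(s(4, s(4, 4)), t(4)))) = 1 + 4 = 5

5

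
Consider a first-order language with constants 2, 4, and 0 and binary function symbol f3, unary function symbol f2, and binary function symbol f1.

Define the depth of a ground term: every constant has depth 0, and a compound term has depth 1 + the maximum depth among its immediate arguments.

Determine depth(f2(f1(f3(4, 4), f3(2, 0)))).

depth(f3(4, 4)) = 1 + max(0, 0) = 1
depth(f3(2, 0)) = 1 + max(0, 0) = 1
depth(f1(f3(4, 4), f3(2, 0))) = 1 + max(1, 1) = 2
depth(f2(f1(f3(4, 4), f3(2, 0)))) = 1 + depth(f1(f3(4, 4), f3(2, 0))) = 1 + 2 = 3

3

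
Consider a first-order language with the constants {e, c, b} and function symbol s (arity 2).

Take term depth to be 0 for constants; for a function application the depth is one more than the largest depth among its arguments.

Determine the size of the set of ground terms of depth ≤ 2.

Let N_k = |{terms of depth ≤ k}|. Then N_0 = 3 and N_k = 3 + N_{k-1}^2 for k ≥ 1 (one summand per function symbol, arity giving the exponent).
N_0 = 3
N_1 = 3 + 3^2 = 12
N_2 = 3 + 12^2 = 147

147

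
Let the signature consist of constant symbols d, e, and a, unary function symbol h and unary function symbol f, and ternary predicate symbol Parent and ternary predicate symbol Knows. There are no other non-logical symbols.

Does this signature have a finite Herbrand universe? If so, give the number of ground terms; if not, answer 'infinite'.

infinite

The signature has at least one function symbol (h, arity 1) and at least one constant (d).
Iterating h gives infinitely many distinct ground terms: d, h(d), h(h(d)), ...
So the Herbrand universe is infinite.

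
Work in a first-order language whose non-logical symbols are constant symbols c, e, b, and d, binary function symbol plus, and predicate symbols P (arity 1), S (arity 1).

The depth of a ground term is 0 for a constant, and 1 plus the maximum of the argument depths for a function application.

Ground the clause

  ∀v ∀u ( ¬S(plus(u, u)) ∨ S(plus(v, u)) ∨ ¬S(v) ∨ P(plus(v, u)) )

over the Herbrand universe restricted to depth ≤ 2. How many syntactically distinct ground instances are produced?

163216

Ground terms of depth ≤ 2:
  If N_k denotes the number of depth-≤k ground terms, the 4 constants give N_0 = 4, and each function symbol of arity r contributes N_{k-1}^r new terms at level k: N_k = 4 + N_{k-1}^2.
  N_0 = 4
  N_1 = 4 + 4^2 = 20
  N_2 = 4 + 20^2 = 404
So there are 404 ground terms available for substitution.
The body mentions every one of the 2 quantified variables; since ground terms form a free algebra, no two substitutions collapse to the same formula.
Number of ground instances = 404^2 = 163216.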